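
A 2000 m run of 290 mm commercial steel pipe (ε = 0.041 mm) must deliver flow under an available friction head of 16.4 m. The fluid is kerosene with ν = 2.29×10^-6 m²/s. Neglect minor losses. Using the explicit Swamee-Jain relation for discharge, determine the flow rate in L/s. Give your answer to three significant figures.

Swamee-Jain (Type II): Q = -0.965·√(gD⁵h_f/L)·ln[ε/(3.7D) + √(3.17ν²L/(gD³h_f))]
√(gD⁵h_f/L) = √(9.81·0.290⁵·16.4/2000) = 0.01285
ε/(3.7D) = 3.82×10^-5; √(3.17ν²L/(gD³h_f)) = 9.21×10^-5
Q = -0.965·0.01285·ln(1.303×10^-4) = 0.1109 m³/s
Check: V = 1.68 m/s, Re = 2.13×10^5, f = 0.01656, h_f = 16.4 m ≈ 16.4 m ✓

Q ≈ 111 L/s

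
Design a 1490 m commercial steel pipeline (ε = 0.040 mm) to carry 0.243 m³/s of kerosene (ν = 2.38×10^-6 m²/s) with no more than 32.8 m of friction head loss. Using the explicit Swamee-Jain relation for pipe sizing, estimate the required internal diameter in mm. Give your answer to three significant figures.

D ≈ 324 mm

Swamee-Jain (Type III): D = 0.66·[ε^1.25·(LQ²/(gh_f))^4.75 + ν·Q^9.4·(L/(gh_f))^5.2]^0.04
LQ²/(gh_f) = 0.2734; L/(gh_f) = 4.631
Term 1 = ε^1.25·(…)^4.75 = 6.72×10^-9; Term 2 = ν·Q^9.4·(…)^5.2 = 1.16×10^-8
D = 0.66·(6.72×10^-9 + 1.16×10^-8)^0.04 = 0.3236 m = 324 mm
Check: V = 2.95 m/s, Re = 4.02×10^5, f = 0.01510, h_f = 30.9 m ≈ 32.8 m ✓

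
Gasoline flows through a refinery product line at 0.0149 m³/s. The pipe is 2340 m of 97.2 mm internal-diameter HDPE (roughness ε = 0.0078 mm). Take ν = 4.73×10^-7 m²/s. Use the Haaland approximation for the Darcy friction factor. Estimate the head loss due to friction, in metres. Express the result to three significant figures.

V = 4Q/(πD²) = 4·0.0149/(π·0.0972²) = 2.008 m/s
Re = VD/ν = 2.008·0.0972/4.73×10^-7 = 4.13×10^5 → turbulent
ε/D = 0.0078/97.2 = 8.02×10^-5
Haaland: f = 0.01439
h_f = f(L/D)V²/(2g) = 0.01439·(2340/0.0972)·2.008²/(2·9.81) = 71.19 m

h_f ≈ 71.2 m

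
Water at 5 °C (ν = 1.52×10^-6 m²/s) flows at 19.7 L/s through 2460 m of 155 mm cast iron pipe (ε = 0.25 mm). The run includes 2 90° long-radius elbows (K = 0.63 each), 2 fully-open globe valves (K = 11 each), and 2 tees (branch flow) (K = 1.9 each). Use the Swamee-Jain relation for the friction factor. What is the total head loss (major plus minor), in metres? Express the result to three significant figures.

H_L ≈ 22.8 m

V = 4Q/(πD²) = 1.044 m/s; V²/2g = 0.05556 m
Re = 1.06×10^5, ε/D = 0.00161 → f = 0.02416 (Swamee-Jain)
Major: h_f = f(L/D)·V²/2g = 0.02416·15871·0.05556 = 21.31 m
Minor: ΣK = 27.1; h_m = ΣK·V²/2g = 1.503 m
Total H_L = 21.31 + 1.503 = 22.81 m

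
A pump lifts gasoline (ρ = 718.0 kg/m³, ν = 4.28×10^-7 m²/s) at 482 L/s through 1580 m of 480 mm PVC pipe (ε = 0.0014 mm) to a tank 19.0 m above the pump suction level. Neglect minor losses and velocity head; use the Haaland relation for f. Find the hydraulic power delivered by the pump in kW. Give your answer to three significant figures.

P_hyd ≈ 104 kW

V = 4Q/(πD²) = 2.664 m/s; Re = 2.99×10^6; ε/D = 2.92×10^-6; f = 0.009821
h_f = f(L/D)V²/2g = 11.69 m
Total head H = z + h_f = 19.0 + 11.69 = 30.69 m
P_hyd = ρgQH = 718.0·9.81·0.482·30.69 = 104.2 kW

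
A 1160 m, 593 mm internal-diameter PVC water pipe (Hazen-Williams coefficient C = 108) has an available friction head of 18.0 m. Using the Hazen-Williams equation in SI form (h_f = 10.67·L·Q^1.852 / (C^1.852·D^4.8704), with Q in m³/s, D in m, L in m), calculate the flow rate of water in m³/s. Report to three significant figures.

Q ≈ 0.803 m³/s

Rearranging: Q = [h_f·C^1.852·D^4.8704 / (10.67·L)]^(1/1.852)
Q = [18.0·108^1.852·0.593^4.8704 / (10.67·1160)]^0.540 = 0.8027 m³/s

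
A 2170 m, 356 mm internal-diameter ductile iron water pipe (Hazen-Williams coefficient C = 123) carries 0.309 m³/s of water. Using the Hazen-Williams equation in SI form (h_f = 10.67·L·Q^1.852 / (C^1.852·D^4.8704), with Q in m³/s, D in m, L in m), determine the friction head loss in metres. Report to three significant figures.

h_f ≈ 54.2 m

h_f = 10.67·2170·0.309^1.852 / (123^1.852·0.356^4.8704) = 54.22 m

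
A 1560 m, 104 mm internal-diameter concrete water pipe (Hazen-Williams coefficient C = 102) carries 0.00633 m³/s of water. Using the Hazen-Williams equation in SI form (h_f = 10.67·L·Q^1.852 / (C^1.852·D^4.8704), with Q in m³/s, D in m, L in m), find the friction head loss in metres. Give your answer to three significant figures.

h_f = 10.67·1560·0.00633^1.852 / (102^1.852·0.104^4.8704) = 16.48 m

h_f ≈ 16.5 m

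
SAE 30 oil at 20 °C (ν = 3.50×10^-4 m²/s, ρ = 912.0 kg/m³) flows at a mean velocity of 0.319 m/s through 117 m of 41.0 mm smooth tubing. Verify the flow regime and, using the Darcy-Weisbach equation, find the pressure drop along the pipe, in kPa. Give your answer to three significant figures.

Re = VD/ν = 0.319·0.04100/3.50×10^-4 = 37.4 → laminar (Re < 2300)
f = 64/Re = 1.713
h_f = f(L/D)V²/(2g) = 1.713·(117/0.04100)·0.319²/(2·9.81) = 25.35 m
Δp = ρg·h_f = 912.0·9.81·25.35 = 226.8 kPa

Δp ≈ 227 kPa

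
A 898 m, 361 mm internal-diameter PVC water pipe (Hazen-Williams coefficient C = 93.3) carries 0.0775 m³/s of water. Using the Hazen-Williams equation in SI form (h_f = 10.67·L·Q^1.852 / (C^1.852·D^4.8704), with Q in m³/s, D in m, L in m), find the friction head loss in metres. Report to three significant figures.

h_f ≈ 2.70 m

h_f = 10.67·898·0.0775^1.852 / (93.3^1.852·0.361^4.8704) = 2.700 m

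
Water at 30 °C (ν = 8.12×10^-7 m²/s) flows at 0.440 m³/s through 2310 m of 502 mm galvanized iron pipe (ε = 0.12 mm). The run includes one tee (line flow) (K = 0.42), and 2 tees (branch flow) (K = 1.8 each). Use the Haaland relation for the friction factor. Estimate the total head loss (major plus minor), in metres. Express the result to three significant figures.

H_L ≈ 18.2 m

V = 4Q/(πD²) = 2.223 m/s; V²/2g = 0.2519 m
Re = 1.37×10^6, ε/D = 2.39×10^-4 → f = 0.01483 (Haaland)
Major: h_f = f(L/D)·V²/2g = 0.01483·4602·0.2519 = 17.18 m
Minor: ΣK = 4.02; h_m = ΣK·V²/2g = 1.013 m
Total H_L = 17.18 + 1.013 = 18.20 m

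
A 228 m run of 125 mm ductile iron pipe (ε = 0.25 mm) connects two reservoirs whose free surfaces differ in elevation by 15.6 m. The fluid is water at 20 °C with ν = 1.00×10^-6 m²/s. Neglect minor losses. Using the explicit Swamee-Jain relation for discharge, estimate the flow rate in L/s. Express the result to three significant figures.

Q ≈ 32.5 L/s

Swamee-Jain (Type II): Q = -0.965·√(gD⁵h_f/L)·ln[ε/(3.7D) + √(3.17ν²L/(gD³h_f))]
√(gD⁵h_f/L) = √(9.81·0.125⁵·15.6/228) = 0.004526
ε/(3.7D) = 5.41×10^-4; √(3.17ν²L/(gD³h_f)) = 4.92×10^-5
Q = -0.965·0.004526·ln(5.897×10^-4) = 0.03248 m³/s
Check: V = 2.65 m/s, Re = 3.31×10^5, f = 0.02411, h_f = 15.7 m ≈ 15.6 m ✓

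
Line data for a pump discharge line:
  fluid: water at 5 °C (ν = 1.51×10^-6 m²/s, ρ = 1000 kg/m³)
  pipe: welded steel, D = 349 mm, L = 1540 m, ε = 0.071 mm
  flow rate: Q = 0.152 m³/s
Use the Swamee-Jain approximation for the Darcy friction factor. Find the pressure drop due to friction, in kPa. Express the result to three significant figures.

V = 4Q/(πD²) = 4·0.152/(π·0.349²) = 1.589 m/s
Re = VD/ν = 1.589·0.349/1.51×10^-6 = 3.67×10^5 → turbulent
ε/D = 0.071/349 = 2.03×10^-4
Swamee-Jain: f = 0.01599
h_f = f(L/D)V²/(2g) = 0.01599·(1540/0.349)·1.589²/(2·9.81) = 9.081 m
Δp = ρg·h_f = 1000·9.81·9.081 = 89.09 kPa

Δp ≈ 89.1 kPa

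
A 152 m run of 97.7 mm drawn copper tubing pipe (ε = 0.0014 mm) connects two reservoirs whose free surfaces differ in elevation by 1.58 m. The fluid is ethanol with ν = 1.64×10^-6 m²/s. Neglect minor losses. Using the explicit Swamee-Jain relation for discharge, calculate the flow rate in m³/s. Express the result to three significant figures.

Swamee-Jain (Type II): Q = -0.965·√(gD⁵h_f/L)·ln[ε/(3.7D) + √(3.17ν²L/(gD³h_f))]
√(gD⁵h_f/L) = √(9.81·0.0977⁵·1.58/152) = 9.527×10^-4
ε/(3.7D) = 3.87×10^-6; √(3.17ν²L/(gD³h_f)) = 2.99×10^-4
Q = -0.965·9.527×10^-4·ln(3.033×10^-4) = 0.007448 m³/s
Check: V = 0.993 m/s, Re = 5.92×10^4, f = 0.02006, h_f = 1.57 m ≈ 1.58 m ✓

Q ≈ 0.00745 m³/s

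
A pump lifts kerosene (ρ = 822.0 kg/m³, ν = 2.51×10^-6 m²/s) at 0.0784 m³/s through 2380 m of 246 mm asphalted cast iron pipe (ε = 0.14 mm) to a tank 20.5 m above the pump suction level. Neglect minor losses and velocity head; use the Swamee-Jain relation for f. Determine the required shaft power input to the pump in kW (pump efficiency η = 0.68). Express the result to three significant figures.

V = 4Q/(πD²) = 1.650 m/s; Re = 1.62×10^5; ε/D = 5.69×10^-4; f = 0.01966
h_f = f(L/D)V²/2g = 26.38 m
Total head H = z + h_f = 20.5 + 26.38 = 46.88 m
P_hyd = ρgQH = 822.0·9.81·0.0784·46.88 = 29.64 kW
P_shaft = P_hyd/η = 29.64/0.68 = 43.58 kW

P_shaft ≈ 43.6 kW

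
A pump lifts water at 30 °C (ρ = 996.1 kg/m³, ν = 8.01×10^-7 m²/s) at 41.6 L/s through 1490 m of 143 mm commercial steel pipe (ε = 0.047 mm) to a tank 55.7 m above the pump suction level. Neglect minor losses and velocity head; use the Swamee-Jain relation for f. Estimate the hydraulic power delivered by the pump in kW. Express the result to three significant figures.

V = 4Q/(πD²) = 2.590 m/s; Re = 4.62×10^5; ε/D = 3.29×10^-4; f = 0.01668
h_f = f(L/D)V²/2g = 59.44 m
Total head H = z + h_f = 55.7 + 59.44 = 115.1 m
P_hyd = ρgQH = 996.1·9.81·0.0416·115.1 = 46.81 kW

P_hyd ≈ 46.8 kW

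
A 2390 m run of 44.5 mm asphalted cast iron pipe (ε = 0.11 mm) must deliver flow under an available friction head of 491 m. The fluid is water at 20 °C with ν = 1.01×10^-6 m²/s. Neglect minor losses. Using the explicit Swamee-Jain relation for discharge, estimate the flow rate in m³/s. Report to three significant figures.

Swamee-Jain (Type II): Q = -0.965·√(gD⁵h_f/L)·ln[ε/(3.7D) + √(3.17ν²L/(gD³h_f))]
√(gD⁵h_f/L) = √(9.81·0.0445⁵·491/2390) = 5.930×10^-4
ε/(3.7D) = 6.68×10^-4; √(3.17ν²L/(gD³h_f)) = 1.35×10^-4
Q = -0.965·5.930×10^-4·ln(8.030×10^-4) = 0.004079 m³/s
Check: V = 2.62 m/s, Re = 1.16×10^5, f = 0.02632, h_f = 495 m ≈ 491 m ✓

Q ≈ 0.00408 m³/s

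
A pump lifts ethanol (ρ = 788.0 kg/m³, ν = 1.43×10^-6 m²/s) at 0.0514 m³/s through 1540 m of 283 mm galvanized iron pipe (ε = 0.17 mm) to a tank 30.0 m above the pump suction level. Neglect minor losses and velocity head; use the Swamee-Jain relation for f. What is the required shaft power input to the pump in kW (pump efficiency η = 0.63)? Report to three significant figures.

P_shaft ≈ 21.2 kW

V = 4Q/(πD²) = 0.8171 m/s; Re = 1.62×10^5; ε/D = 6.01×10^-4; f = 0.01981
h_f = f(L/D)V²/2g = 3.668 m
Total head H = z + h_f = 30.0 + 3.668 = 33.67 m
P_hyd = ρgQH = 788.0·9.81·0.0514·33.67 = 13.38 kW
P_shaft = P_hyd/η = 13.38/0.63 = 21.23 kW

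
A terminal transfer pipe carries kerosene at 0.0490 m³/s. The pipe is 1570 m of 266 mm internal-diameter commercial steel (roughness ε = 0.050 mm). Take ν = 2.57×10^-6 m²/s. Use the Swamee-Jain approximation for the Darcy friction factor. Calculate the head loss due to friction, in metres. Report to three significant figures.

V = 4Q/(πD²) = 4·0.0490/(π·0.266²) = 0.8817 m/s
Re = VD/ν = 0.8817·0.266/2.57×10^-6 = 9.13×10^4 → turbulent
ε/D = 0.050/266 = 1.88×10^-4
Swamee-Jain: f = 0.01923
h_f = f(L/D)V²/(2g) = 0.01923·(1570/0.266)·0.8817²/(2·9.81) = 4.497 m

h_f ≈ 4.50 m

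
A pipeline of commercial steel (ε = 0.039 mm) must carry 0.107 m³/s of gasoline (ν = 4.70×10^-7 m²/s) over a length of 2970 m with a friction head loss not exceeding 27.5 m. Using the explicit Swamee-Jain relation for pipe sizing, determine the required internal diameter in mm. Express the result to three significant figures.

D ≈ 273 mm

Swamee-Jain (Type III): D = 0.66·[ε^1.25·(LQ²/(gh_f))^4.75 + ν·Q^9.4·(L/(gh_f))^5.2]^0.04
LQ²/(gh_f) = 0.1260; L/(gh_f) = 11.01
Term 1 = ε^1.25·(…)^4.75 = 1.65×10^-10; Term 2 = ν·Q^9.4·(…)^5.2 = 9.23×10^-11
D = 0.66·(1.65×10^-10 + 9.23×10^-11)^0.04 = 0.2729 m = 273 mm
Check: V = 1.83 m/s, Re = 1.06×10^6, f = 0.01404, h_f = 26.1 m ≈ 27.5 m ✓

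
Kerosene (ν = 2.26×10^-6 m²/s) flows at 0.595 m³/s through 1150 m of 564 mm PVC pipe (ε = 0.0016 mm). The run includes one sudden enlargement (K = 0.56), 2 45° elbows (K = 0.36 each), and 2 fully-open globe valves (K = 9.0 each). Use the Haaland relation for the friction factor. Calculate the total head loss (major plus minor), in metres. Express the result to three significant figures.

V = 4Q/(πD²) = 2.382 m/s; V²/2g = 0.2891 m
Re = 5.94×10^5, ε/D = 2.84×10^-6 → f = 0.01270 (Haaland)
Major: h_f = f(L/D)·V²/2g = 0.01270·2039·0.2891 = 7.488 m
Minor: ΣK = 19.3; h_m = ΣK·V²/2g = 5.574 m
Total H_L = 7.488 + 5.574 = 13.06 m

H_L ≈ 13.1 m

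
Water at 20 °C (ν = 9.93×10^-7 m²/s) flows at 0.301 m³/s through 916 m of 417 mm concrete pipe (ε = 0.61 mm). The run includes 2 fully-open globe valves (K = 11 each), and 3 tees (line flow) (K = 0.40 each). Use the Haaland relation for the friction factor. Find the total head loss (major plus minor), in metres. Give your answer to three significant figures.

V = 4Q/(πD²) = 2.204 m/s; V²/2g = 0.2476 m
Re = 9.26×10^5, ε/D = 0.00146 → f = 0.02185 (Haaland)
Major: h_f = f(L/D)·V²/2g = 0.02185·2197·0.2476 = 11.88 m
Minor: ΣK = 23.2; h_m = ΣK·V²/2g = 5.744 m
Total H_L = 11.88 + 5.744 = 17.63 m

H_L ≈ 17.6 m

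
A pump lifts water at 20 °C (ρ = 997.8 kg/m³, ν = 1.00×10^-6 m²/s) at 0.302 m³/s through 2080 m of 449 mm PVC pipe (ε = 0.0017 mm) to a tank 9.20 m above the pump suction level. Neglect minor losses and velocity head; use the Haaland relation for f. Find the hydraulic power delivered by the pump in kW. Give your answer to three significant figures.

P_hyd ≈ 57.5 kW

V = 4Q/(πD²) = 1.907 m/s; Re = 8.56×10^5; ε/D = 3.79×10^-6; f = 0.01195
h_f = f(L/D)V²/2g = 10.27 m
Total head H = z + h_f = 9.20 + 10.27 = 19.47 m
P_hyd = ρgQH = 997.8·9.81·0.302·19.47 = 57.54 kW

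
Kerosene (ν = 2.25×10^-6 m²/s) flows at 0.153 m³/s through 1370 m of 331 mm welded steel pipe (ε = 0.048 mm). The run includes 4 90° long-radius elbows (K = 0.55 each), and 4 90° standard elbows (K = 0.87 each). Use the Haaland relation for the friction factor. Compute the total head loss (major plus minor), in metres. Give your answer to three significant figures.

V = 4Q/(πD²) = 1.778 m/s; V²/2g = 0.1611 m
Re = 2.62×10^5, ε/D = 1.45×10^-4 → f = 0.01589 (Haaland)
Major: h_f = f(L/D)·V²/2g = 0.01589·4139·0.1611 = 10.60 m
Minor: ΣK = 5.68; h_m = ΣK·V²/2g = 0.9153 m
Total H_L = 10.60 + 0.9153 = 11.52 m

H_L ≈ 11.5 m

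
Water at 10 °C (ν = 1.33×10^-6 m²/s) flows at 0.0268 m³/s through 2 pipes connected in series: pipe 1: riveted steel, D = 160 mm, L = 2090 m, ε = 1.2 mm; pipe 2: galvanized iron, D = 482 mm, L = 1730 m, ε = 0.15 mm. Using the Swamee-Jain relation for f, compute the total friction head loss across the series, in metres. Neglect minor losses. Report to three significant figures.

H ≈ 41.6 m

Pipe 1: V = 1.333 m/s, Re = 1.60×10^5, ε/D = 0.00750, f = 0.03511, h_1 = f(L/D)V²/2g = 41.53 m
Pipe 2: V = 0.1469 m/s, Re = 5.32×10^4, ε/D = 3.11×10^-4, f = 0.02171, h_2 = f(L/D)V²/2g = 0.08568 m
Series → Q common, losses add: H = Σh = 41.62 m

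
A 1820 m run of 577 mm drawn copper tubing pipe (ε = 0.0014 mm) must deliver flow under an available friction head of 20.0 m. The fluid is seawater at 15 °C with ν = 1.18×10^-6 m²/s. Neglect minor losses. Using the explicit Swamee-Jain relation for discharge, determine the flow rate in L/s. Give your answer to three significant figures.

Swamee-Jain (Type II): Q = -0.965·√(gD⁵h_f/L)·ln[ε/(3.7D) + √(3.17ν²L/(gD³h_f))]
√(gD⁵h_f/L) = √(9.81·0.577⁵·20.0/1820) = 0.08303
ε/(3.7D) = 6.56×10^-7; √(3.17ν²L/(gD³h_f)) = 1.46×10^-5
Q = -0.965·0.08303·ln(1.526×10^-5) = 0.8887 m³/s
Check: V = 3.40 m/s, Re = 1.66×10^6, f = 0.01076, h_f = 20.0 m ≈ 20.0 m ✓

Q ≈ 889 L/s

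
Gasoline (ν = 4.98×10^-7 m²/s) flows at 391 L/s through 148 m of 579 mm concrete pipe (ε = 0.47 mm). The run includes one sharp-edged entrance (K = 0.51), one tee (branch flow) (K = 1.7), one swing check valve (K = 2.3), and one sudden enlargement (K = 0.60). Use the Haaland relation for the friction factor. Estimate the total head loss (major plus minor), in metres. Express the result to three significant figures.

H_L ≈ 1.12 m

V = 4Q/(πD²) = 1.485 m/s; V²/2g = 0.1124 m
Re = 1.73×10^6, ε/D = 8.12×10^-4 → f = 0.01889 (Haaland)
Major: h_f = f(L/D)·V²/2g = 0.01889·255.6·0.1124 = 0.5428 m
Minor: ΣK = 5.11; h_m = ΣK·V²/2g = 0.5744 m
Total H_L = 0.5428 + 0.5744 = 1.117 m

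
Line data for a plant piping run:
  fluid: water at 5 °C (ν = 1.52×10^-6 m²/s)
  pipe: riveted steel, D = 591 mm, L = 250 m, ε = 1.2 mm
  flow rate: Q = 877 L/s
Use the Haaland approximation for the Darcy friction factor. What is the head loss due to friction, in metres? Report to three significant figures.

V = 4Q/(πD²) = 4·0.877/(π·0.591²) = 3.197 m/s
Re = VD/ν = 3.197·0.591/1.52×10^-6 = 1.24×10^6 → turbulent
ε/D = 1.2/591 = 0.00203
Haaland: f = 0.02369
h_f = f(L/D)V²/(2g) = 0.02369·(250/0.591)·3.197²/(2·9.81) = 5.221 m

h_f ≈ 5.22 m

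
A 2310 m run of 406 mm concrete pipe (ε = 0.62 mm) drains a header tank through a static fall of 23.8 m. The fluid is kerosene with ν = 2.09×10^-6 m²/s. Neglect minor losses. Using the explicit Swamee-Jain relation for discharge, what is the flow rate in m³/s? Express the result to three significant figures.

Q ≈ 0.248 m³/s

Swamee-Jain (Type II): Q = -0.965·√(gD⁵h_f/L)·ln[ε/(3.7D) + √(3.17ν²L/(gD³h_f))]
√(gD⁵h_f/L) = √(9.81·0.406⁵·23.8/2310) = 0.03339
ε/(3.7D) = 4.13×10^-4; √(3.17ν²L/(gD³h_f)) = 4.52×10^-5
Q = -0.965·0.03339·ln(4.580×10^-4) = 0.2477 m³/s
Check: V = 1.91 m/s, Re = 3.72×10^5, f = 0.02255, h_f = 24.0 m ≈ 23.8 m ✓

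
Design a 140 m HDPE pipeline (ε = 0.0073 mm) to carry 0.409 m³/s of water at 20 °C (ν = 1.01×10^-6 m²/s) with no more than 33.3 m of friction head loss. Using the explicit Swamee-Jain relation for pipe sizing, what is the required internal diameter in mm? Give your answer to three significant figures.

Swamee-Jain (Type III): D = 0.66·[ε^1.25·(LQ²/(gh_f))^4.75 + ν·Q^9.4·(L/(gh_f))^5.2]^0.04
LQ²/(gh_f) = 0.07169; L/(gh_f) = 0.4286
Term 1 = ε^1.25·(…)^4.75 = 1.39×10^-12; Term 2 = ν·Q^9.4·(…)^5.2 = 2.76×10^-12
D = 0.66·(1.39×10^-12 + 2.76×10^-12)^0.04 = 0.2313 m = 231 mm
Check: V = 9.73 m/s, Re = 2.23×10^6, f = 0.01128, h_f = 32.9 m ≈ 33.3 m ✓

D ≈ 231 mm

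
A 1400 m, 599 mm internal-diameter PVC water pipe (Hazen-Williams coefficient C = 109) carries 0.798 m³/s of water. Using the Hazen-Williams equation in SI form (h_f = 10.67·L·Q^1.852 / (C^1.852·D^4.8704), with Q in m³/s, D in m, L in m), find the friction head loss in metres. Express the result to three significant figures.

h_f ≈ 20.1 m

h_f = 10.67·1400·0.798^1.852 / (109^1.852·0.599^4.8704) = 20.11 m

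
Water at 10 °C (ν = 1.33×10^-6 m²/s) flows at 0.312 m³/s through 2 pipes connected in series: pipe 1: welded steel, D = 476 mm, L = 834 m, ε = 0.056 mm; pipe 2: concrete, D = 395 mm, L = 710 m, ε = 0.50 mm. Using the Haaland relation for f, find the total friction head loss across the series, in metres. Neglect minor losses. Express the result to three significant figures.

Pipe 1: V = 1.753 m/s, Re = 6.27×10^5, ε/D = 1.18×10^-4, f = 0.01413, h_1 = f(L/D)V²/2g = 3.878 m
Pipe 2: V = 2.546 m/s, Re = 7.56×10^5, ε/D = 0.00127, f = 0.02115, h_2 = f(L/D)V²/2g = 12.56 m
Series → Q common, losses add: H = Σh = 16.44 m

H ≈ 16.4 m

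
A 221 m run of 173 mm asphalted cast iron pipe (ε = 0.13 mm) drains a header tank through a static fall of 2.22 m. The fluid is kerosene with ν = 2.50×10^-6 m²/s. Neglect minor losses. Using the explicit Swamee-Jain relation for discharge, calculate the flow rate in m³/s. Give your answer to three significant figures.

Q ≈ 0.0295 m³/s

Swamee-Jain (Type II): Q = -0.965·√(gD⁵h_f/L)·ln[ε/(3.7D) + √(3.17ν²L/(gD³h_f))]
√(gD⁵h_f/L) = √(9.81·0.173⁵·2.22/221) = 0.003908
ε/(3.7D) = 2.03×10^-4; √(3.17ν²L/(gD³h_f)) = 1.97×10^-4
Q = -0.965·0.003908·ln(4.001×10^-4) = 0.02950 m³/s
Check: V = 1.26 m/s, Re = 8.69×10^4, f = 0.02178, h_f = 2.23 m ≈ 2.22 m ✓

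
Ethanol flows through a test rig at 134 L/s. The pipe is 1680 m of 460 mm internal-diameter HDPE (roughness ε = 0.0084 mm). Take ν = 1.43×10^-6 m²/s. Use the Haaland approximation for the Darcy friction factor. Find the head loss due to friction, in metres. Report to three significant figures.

h_f ≈ 1.80 m

V = 4Q/(πD²) = 4·0.134/(π·0.460²) = 0.8063 m/s
Re = VD/ν = 0.8063·0.460/1.43×10^-6 = 2.59×10^5 → turbulent
ε/D = 0.0084/460 = 1.83×10^-5
Haaland: f = 0.01488
h_f = f(L/D)V²/(2g) = 0.01488·(1680/0.460)·0.8063²/(2·9.81) = 1.801 m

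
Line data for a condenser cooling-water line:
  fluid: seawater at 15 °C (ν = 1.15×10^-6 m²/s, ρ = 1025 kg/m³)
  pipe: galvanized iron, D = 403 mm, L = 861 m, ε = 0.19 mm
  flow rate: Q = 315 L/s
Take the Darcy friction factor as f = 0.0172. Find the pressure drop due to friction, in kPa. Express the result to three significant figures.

Δp ≈ 115 kPa

V = 4Q/(πD²) = 4·0.315/(π·0.403²) = 2.470 m/s
h_f = f(L/D)V²/(2g) = 0.01720·(861/0.403)·2.470²/(2·9.81) = 11.42 m
Δp = ρg·h_f = 1025·9.81·11.42 = 114.9 kPa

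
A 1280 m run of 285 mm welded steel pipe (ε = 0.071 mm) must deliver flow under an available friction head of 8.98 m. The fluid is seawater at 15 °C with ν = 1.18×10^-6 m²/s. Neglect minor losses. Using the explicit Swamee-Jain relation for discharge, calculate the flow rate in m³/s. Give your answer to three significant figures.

Swamee-Jain (Type II): Q = -0.965·√(gD⁵h_f/L)·ln[ε/(3.7D) + √(3.17ν²L/(gD³h_f))]
√(gD⁵h_f/L) = √(9.81·0.285⁵·8.98/1280) = 0.01138
ε/(3.7D) = 6.73×10^-5; √(3.17ν²L/(gD³h_f)) = 5.26×10^-5
Q = -0.965·0.01138·ln(1.200×10^-4) = 0.09911 m³/s
Check: V = 1.55 m/s, Re = 3.75×10^5, f = 0.01634, h_f = 9.03 m ≈ 8.98 m ✓

Q ≈ 0.0991 m³/s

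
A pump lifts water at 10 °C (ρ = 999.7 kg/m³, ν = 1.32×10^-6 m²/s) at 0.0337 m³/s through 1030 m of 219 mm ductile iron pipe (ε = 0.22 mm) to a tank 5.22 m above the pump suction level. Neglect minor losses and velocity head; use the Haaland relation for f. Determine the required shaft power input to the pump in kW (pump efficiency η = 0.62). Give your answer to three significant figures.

P_shaft ≈ 4.96 kW

V = 4Q/(πD²) = 0.8946 m/s; Re = 1.48×10^5; ε/D = 0.00100; f = 0.02131
h_f = f(L/D)V²/2g = 4.089 m
Total head H = z + h_f = 5.22 + 4.089 = 9.309 m
P_hyd = ρgQH = 999.7·9.81·0.0337·9.309 = 3.077 kW
P_shaft = P_hyd/η = 3.077/0.62 = 4.962 kW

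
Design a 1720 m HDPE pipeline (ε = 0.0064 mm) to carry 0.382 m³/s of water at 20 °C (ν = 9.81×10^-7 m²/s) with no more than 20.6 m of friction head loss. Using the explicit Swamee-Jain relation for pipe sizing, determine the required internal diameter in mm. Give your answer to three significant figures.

Swamee-Jain (Type III): D = 0.66·[ε^1.25·(LQ²/(gh_f))^4.75 + ν·Q^9.4·(L/(gh_f))^5.2]^0.04
LQ²/(gh_f) = 1.242; L/(gh_f) = 8.511
Term 1 = ε^1.25·(…)^4.75 = 9.01×10^-7; Term 2 = ν·Q^9.4·(…)^5.2 = 7.93×10^-6
D = 0.66·(9.01×10^-7 + 7.93×10^-6)^0.04 = 0.4144 m = 414 mm
Check: V = 2.83 m/s, Re = 1.20×10^6, f = 0.01168, h_f = 19.8 m ≈ 20.6 m ✓

D ≈ 414 mm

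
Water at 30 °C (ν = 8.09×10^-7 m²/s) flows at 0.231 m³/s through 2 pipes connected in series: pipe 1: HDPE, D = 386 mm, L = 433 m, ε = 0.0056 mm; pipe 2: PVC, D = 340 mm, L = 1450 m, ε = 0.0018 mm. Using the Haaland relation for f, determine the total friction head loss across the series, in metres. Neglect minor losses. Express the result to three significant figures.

H ≈ 18.9 m

Pipe 1: V = 1.974 m/s, Re = 9.42×10^5, ε/D = 1.45×10^-5, f = 0.01196, h_1 = f(L/D)V²/2g = 2.665 m
Pipe 2: V = 2.544 m/s, Re = 1.07×10^6, ε/D = 5.29×10^-6, f = 0.01155, h_2 = f(L/D)V²/2g = 16.25 m
Series → Q common, losses add: H = Σh = 18.92 m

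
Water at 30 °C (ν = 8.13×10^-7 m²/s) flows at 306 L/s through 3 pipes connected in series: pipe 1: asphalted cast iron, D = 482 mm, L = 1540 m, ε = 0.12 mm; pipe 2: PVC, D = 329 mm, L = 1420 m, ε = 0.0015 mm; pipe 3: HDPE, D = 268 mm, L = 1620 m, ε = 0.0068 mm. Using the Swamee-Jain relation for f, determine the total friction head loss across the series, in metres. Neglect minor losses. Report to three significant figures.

Pipe 1: V = 1.677 m/s, Re = 9.94×10^5, ε/D = 2.49×10^-4, f = 0.01528, h_1 = f(L/D)V²/2g = 6.999 m
Pipe 2: V = 3.599 m/s, Re = 1.46×10^6, ε/D = 4.56×10^-6, f = 0.01105, h_2 = f(L/D)V²/2g = 31.50 m
Pipe 3: V = 5.425 m/s, Re = 1.79×10^6, ε/D = 2.54×10^-5, f = 0.01136, h_3 = f(L/D)V²/2g = 103.0 m
Series → Q common, losses add: H = Σh = 141.5 m

H ≈ 142 m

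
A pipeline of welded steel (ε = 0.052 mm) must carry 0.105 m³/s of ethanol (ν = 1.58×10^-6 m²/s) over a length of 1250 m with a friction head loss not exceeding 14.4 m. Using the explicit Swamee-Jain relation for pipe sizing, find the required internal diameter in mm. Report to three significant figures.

D ≈ 267 mm

Swamee-Jain (Type III): D = 0.66·[ε^1.25·(LQ²/(gh_f))^4.75 + ν·Q^9.4·(L/(gh_f))^5.2]^0.04
LQ²/(gh_f) = 0.09756; L/(gh_f) = 8.849
Term 1 = ε^1.25·(…)^4.75 = 6.98×10^-11; Term 2 = ν·Q^9.4·(…)^5.2 = 8.35×10^-11
D = 0.66·(6.98×10^-11 + 8.35×10^-11)^0.04 = 0.2673 m = 267 mm
Check: V = 1.87 m/s, Re = 3.17×10^5, f = 0.01617, h_f = 13.5 m ≈ 14.4 m ✓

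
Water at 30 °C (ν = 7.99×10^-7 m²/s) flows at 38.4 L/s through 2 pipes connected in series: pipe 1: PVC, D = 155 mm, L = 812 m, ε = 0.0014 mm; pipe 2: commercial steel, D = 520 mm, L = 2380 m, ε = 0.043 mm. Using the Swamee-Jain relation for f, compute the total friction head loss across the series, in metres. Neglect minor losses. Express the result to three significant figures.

H ≈ 15.4 m

Pipe 1: V = 2.035 m/s, Re = 3.95×10^5, ε/D = 9.03×10^-6, f = 0.01379, h_1 = f(L/D)V²/2g = 15.25 m
Pipe 2: V = 0.1808 m/s, Re = 1.18×10^5, ε/D = 8.27×10^-5, f = 0.01781, h_2 = f(L/D)V²/2g = 0.1358 m
Series → Q common, losses add: H = Σh = 15.38 m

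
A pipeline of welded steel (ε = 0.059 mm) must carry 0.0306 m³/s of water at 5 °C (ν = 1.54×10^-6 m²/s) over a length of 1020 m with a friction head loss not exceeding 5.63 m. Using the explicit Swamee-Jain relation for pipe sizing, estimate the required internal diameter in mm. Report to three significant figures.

Swamee-Jain (Type III): D = 0.66·[ε^1.25·(LQ²/(gh_f))^4.75 + ν·Q^9.4·(L/(gh_f))^5.2]^0.04
LQ²/(gh_f) = 0.01729; L/(gh_f) = 18.47
Term 1 = ε^1.25·(…)^4.75 = 2.21×10^-14; Term 2 = ν·Q^9.4·(…)^5.2 = 3.46×10^-14
D = 0.66·(2.21×10^-14 + 3.46×10^-14)^0.04 = 0.1948 m = 195 mm
Check: V = 1.03 m/s, Re = 1.30×10^5, f = 0.01879, h_f = 5.28 m ≈ 5.63 m ✓

D ≈ 195 mm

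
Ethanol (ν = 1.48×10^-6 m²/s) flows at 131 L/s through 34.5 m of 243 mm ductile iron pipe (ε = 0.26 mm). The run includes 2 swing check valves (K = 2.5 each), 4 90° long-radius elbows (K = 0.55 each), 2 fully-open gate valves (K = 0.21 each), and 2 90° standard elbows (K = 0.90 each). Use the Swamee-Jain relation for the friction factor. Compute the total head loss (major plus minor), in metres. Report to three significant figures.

V = 4Q/(πD²) = 2.825 m/s; V²/2g = 0.4067 m
Re = 4.64×10^5, ε/D = 0.00107 → f = 0.02070 (Swamee-Jain)
Major: h_f = f(L/D)·V²/2g = 0.02070·142.0·0.4067 = 1.195 m
Minor: ΣK = 9.42; h_m = ΣK·V²/2g = 3.831 m
Total H_L = 1.195 + 3.831 = 5.026 m

H_L ≈ 5.03 m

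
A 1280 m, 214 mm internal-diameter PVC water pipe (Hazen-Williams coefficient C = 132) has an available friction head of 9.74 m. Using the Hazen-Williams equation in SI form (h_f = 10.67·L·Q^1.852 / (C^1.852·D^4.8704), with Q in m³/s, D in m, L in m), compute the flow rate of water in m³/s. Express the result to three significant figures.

Rearranging: Q = [h_f·C^1.852·D^4.8704 / (10.67·L)]^(1/1.852)
Q = [9.74·132^1.852·0.214^4.8704 / (10.67·1280)]^0.540 = 0.04577 m³/s

Q ≈ 0.0458 m³/s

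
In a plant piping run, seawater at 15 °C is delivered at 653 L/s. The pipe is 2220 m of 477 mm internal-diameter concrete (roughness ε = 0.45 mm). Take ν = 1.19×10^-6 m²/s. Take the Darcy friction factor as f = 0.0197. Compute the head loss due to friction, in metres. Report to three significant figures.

h_f ≈ 62.4 m

V = 4Q/(πD²) = 4·0.653/(π·0.477²) = 3.654 m/s
h_f = f(L/D)V²/(2g) = 0.01970·(2220/0.477)·3.654²/(2·9.81) = 62.40 m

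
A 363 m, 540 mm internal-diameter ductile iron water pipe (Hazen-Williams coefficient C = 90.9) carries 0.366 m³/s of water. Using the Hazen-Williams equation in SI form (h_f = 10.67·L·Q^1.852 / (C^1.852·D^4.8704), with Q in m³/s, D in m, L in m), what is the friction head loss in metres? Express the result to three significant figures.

h_f = 10.67·363·0.366^1.852 / (90.9^1.852·0.540^4.8704) = 2.856 m

h_f ≈ 2.86 m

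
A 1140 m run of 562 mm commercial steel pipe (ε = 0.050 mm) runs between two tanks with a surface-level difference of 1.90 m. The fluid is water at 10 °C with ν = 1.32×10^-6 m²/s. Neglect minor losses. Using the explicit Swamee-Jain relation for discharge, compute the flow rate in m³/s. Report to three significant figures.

Swamee-Jain (Type II): Q = -0.965·√(gD⁵h_f/L)·ln[ε/(3.7D) + √(3.17ν²L/(gD³h_f))]
√(gD⁵h_f/L) = √(9.81·0.562⁵·1.90/1140) = 0.03028
ε/(3.7D) = 2.40×10^-5; √(3.17ν²L/(gD³h_f)) = 4.36×10^-5
Q = -0.965·0.03028·ln(6.767×10^-5) = 0.2805 m³/s
Check: V = 1.13 m/s, Re = 4.81×10^5, f = 0.01440, h_f = 1.90 m ≈ 1.90 m ✓

Q ≈ 0.281 m³/s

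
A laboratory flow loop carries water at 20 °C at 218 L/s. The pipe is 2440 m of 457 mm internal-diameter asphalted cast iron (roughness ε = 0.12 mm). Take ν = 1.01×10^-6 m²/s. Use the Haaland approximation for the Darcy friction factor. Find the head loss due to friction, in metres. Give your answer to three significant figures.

V = 4Q/(πD²) = 4·0.218/(π·0.457²) = 1.329 m/s
Re = VD/ν = 1.329·0.457/1.01×10^-6 = 6.01×10^5 → turbulent
ε/D = 0.12/457 = 2.63×10^-4
Haaland: f = 0.01565
h_f = f(L/D)V²/(2g) = 0.01565·(2440/0.457)·1.329²/(2·9.81) = 7.525 m

h_f ≈ 7.52 m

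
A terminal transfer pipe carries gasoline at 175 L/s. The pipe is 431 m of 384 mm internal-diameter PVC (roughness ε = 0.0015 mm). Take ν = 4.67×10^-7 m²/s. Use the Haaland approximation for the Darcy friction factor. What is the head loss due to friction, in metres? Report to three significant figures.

h_f ≈ 1.47 m

V = 4Q/(πD²) = 4·0.175/(π·0.384²) = 1.511 m/s
Re = VD/ν = 1.511·0.384/4.67×10^-7 = 1.24×10^6 → turbulent
ε/D = 0.0015/384 = 3.91×10^-6
Haaland: f = 0.01125
h_f = f(L/D)V²/(2g) = 0.01125·(431/0.384)·1.511²/(2·9.81) = 1.470 m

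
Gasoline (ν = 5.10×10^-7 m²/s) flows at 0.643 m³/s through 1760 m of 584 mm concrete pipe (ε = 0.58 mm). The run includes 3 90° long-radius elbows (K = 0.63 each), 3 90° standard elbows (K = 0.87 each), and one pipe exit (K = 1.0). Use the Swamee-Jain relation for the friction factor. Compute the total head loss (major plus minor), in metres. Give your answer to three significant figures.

V = 4Q/(πD²) = 2.400 m/s; V²/2g = 0.2937 m
Re = 2.75×10^6, ε/D = 9.93×10^-4 → f = 0.01976 (Swamee-Jain)
Major: h_f = f(L/D)·V²/2g = 0.01976·3014·0.2937 = 17.49 m
Minor: ΣK = 5.50; h_m = ΣK·V²/2g = 1.615 m
Total H_L = 17.49 + 1.615 = 19.11 m

H_L ≈ 19.1 m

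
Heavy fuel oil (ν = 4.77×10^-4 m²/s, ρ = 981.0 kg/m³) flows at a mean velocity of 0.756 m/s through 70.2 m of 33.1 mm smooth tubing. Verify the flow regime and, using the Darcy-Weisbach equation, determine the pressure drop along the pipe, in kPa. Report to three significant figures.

Re = VD/ν = 0.756·0.03310/4.77×10^-4 = 52.5 → laminar (Re < 2300)
f = 64/Re = 1.220
h_f = f(L/D)V²/(2g) = 1.220·(70.2/0.03310)·0.756²/(2·9.81) = 75.37 m
Δp = ρg·h_f = 981.0·9.81·75.37 = 725.3 kPa

Δp ≈ 725 kPa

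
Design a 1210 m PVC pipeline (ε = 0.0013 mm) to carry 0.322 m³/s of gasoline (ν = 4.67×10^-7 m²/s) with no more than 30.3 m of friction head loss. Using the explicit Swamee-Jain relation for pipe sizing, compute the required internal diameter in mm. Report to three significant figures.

Swamee-Jain (Type III): D = 0.66·[ε^1.25·(LQ²/(gh_f))^4.75 + ν·Q^9.4·(L/(gh_f))^5.2]^0.04
LQ²/(gh_f) = 0.4221; L/(gh_f) = 4.071
Term 1 = ε^1.25·(…)^4.75 = 7.29×10^-10; Term 2 = ν·Q^9.4·(…)^5.2 = 1.63×10^-8
D = 0.66·(7.29×10^-10 + 1.63×10^-8)^0.04 = 0.3227 m = 323 mm
Check: V = 3.94 m/s, Re = 2.72×10^6, f = 0.01006, h_f = 29.8 m ≈ 30.3 m ✓

D ≈ 323 mm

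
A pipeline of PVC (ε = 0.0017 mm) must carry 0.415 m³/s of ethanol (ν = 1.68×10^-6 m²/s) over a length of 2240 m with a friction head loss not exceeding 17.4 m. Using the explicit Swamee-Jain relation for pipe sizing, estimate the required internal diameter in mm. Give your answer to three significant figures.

Swamee-Jain (Type III): D = 0.66·[ε^1.25·(LQ²/(gh_f))^4.75 + ν·Q^9.4·(L/(gh_f))^5.2]^0.04
LQ²/(gh_f) = 2.260; L/(gh_f) = 13.12
Term 1 = ε^1.25·(…)^4.75 = 2.95×10^-6; Term 2 = ν·Q^9.4·(…)^5.2 = 2.81×10^-4
D = 0.66·(2.95×10^-6 + 2.81×10^-4)^0.04 = 0.4761 m = 476 mm
Check: V = 2.33 m/s, Re = 6.61×10^5, f = 0.01253, h_f = 16.3 m ≈ 17.4 m ✓

D ≈ 476 mm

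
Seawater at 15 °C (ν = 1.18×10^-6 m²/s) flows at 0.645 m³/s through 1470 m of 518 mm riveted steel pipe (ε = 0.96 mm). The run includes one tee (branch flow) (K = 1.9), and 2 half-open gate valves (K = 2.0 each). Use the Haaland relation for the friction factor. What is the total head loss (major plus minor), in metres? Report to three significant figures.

V = 4Q/(πD²) = 3.061 m/s; V²/2g = 0.4774 m
Re = 1.34×10^6, ε/D = 0.00185 → f = 0.02313 (Haaland)
Major: h_f = f(L/D)·V²/2g = 0.02313·2838·0.4774 = 31.34 m
Minor: ΣK = 5.90; h_m = ΣK·V²/2g = 2.817 m
Total H_L = 31.34 + 2.817 = 34.15 m

H_L ≈ 34.2 m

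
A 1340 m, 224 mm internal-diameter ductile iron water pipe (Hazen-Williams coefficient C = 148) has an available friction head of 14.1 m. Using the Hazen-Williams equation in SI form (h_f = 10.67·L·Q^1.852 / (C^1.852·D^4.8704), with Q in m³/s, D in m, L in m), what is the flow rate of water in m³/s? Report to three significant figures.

Q ≈ 0.0689 m³/s

Rearranging: Q = [h_f·C^1.852·D^4.8704 / (10.67·L)]^(1/1.852)
Q = [14.1·148^1.852·0.224^4.8704 / (10.67·1340)]^0.540 = 0.06893 m³/s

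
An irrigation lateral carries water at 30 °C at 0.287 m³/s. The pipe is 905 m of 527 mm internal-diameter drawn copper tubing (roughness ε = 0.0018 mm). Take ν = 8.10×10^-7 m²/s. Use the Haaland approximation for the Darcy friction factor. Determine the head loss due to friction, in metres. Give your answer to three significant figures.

V = 4Q/(πD²) = 4·0.287/(π·0.527²) = 1.316 m/s
Re = VD/ν = 1.316·0.527/8.10×10^-7 = 8.56×10^5 → turbulent
ε/D = 0.0018/527 = 3.42×10^-6
Haaland: f = 0.01195
h_f = f(L/D)V²/(2g) = 0.01195·(905/0.527)·1.316²/(2·9.81) = 1.810 m

h_f ≈ 1.81 m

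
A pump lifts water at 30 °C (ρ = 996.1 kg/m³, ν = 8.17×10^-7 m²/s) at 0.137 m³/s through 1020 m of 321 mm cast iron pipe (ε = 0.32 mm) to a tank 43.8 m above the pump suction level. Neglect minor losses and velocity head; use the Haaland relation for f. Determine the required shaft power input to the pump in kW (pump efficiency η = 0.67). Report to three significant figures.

P_shaft ≈ 106 kW

V = 4Q/(πD²) = 1.693 m/s; Re = 6.65×10^5; ε/D = 9.97×10^-4; f = 0.02006
h_f = f(L/D)V²/2g = 9.309 m
Total head H = z + h_f = 43.8 + 9.309 = 53.11 m
P_hyd = ρgQH = 996.1·9.81·0.137·53.11 = 71.10 kW
P_shaft = P_hyd/η = 71.10/0.67 = 106.1 kW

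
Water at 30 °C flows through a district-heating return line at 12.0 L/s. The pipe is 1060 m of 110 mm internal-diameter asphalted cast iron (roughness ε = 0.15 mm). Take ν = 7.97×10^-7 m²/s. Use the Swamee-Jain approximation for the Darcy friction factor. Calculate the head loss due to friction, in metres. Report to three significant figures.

h_f ≈ 17.8 m

V = 4Q/(πD²) = 4·0.0120/(π·0.110²) = 1.263 m/s
Re = VD/ν = 1.263·0.110/7.97×10^-7 = 1.74×10^5 → turbulent
ε/D = 0.15/110 = 0.00136
Swamee-Jain: f = 0.02268
h_f = f(L/D)V²/(2g) = 0.02268·(1060/0.110)·1.263²/(2·9.81) = 17.76 m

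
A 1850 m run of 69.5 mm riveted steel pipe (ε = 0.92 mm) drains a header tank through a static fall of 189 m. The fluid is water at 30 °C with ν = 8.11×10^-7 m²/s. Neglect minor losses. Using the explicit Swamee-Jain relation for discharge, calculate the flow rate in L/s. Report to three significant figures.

Swamee-Jain (Type II): Q = -0.965·√(gD⁵h_f/L)·ln[ε/(3.7D) + √(3.17ν²L/(gD³h_f))]
√(gD⁵h_f/L) = √(9.81·0.0695⁵·189/1850) = 0.001275
ε/(3.7D) = 0.00358; √(3.17ν²L/(gD³h_f)) = 7.87×10^-5
Q = -0.965·0.001275·ln(0.003656) = 0.006903 m³/s
Check: V = 1.82 m/s, Re = 1.56×10^5, f = 0.04227, h_f = 190 m ≈ 189 m ✓

Q ≈ 6.90 L/s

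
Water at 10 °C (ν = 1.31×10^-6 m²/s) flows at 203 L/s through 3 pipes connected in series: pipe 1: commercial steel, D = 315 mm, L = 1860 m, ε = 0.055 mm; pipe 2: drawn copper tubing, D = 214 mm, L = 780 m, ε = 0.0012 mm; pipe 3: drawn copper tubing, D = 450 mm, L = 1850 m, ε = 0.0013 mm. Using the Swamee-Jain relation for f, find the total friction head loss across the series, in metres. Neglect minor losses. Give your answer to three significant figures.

H ≈ 106 m

Pipe 1: V = 2.605 m/s, Re = 6.26×10^5, ε/D = 1.75×10^-4, f = 0.01497, h_1 = f(L/D)V²/2g = 30.58 m
Pipe 2: V = 5.644 m/s, Re = 9.22×10^5, ε/D = 5.61×10^-6, f = 0.01190, h_2 = f(L/D)V²/2g = 70.42 m
Pipe 3: V = 1.276 m/s, Re = 4.38×10^5, ε/D = 2.89×10^-6, f = 0.01345, h_3 = f(L/D)V²/2g = 4.590 m
Series → Q common, losses add: H = Σh = 105.6 m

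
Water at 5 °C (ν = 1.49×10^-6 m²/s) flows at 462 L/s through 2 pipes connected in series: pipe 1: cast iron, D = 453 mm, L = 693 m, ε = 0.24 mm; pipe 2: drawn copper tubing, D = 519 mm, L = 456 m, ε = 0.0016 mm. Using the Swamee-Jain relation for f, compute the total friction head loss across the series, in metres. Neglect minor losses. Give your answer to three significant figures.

H ≈ 13.9 m

Pipe 1: V = 2.867 m/s, Re = 8.72×10^5, ε/D = 5.30×10^-4, f = 0.01757, h_1 = f(L/D)V²/2g = 11.26 m
Pipe 2: V = 2.184 m/s, Re = 7.61×10^5, ε/D = 3.08×10^-6, f = 0.01223, h_2 = f(L/D)V²/2g = 2.611 m
Series → Q common, losses add: H = Σh = 13.87 m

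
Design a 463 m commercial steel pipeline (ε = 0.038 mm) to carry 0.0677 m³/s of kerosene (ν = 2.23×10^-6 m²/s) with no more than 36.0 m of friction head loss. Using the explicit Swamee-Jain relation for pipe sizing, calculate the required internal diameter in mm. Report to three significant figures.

Swamee-Jain (Type III): D = 0.66·[ε^1.25·(LQ²/(gh_f))^4.75 + ν·Q^9.4·(L/(gh_f))^5.2]^0.04
LQ²/(gh_f) = 0.006009; L/(gh_f) = 1.311
Term 1 = ε^1.25·(…)^4.75 = 8.39×10^-17; Term 2 = ν·Q^9.4·(…)^5.2 = 9.28×10^-17
D = 0.66·(8.39×10^-17 + 9.28×10^-17)^0.04 = 0.1547 m = 155 mm
Check: V = 3.60 m/s, Re = 2.50×10^5, f = 0.01699, h_f = 33.6 m ≈ 36.0 m ✓

D ≈ 155 mm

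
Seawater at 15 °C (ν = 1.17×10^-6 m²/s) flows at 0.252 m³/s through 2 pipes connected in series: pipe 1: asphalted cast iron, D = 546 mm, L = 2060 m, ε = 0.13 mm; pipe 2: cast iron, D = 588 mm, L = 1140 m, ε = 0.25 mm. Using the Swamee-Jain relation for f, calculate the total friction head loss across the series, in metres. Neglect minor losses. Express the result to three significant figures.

H ≈ 5.01 m

Pipe 1: V = 1.076 m/s, Re = 5.02×10^5, ε/D = 2.38×10^-4, f = 0.01585, h_1 = f(L/D)V²/2g = 3.531 m
Pipe 2: V = 0.9280 m/s, Re = 4.66×10^5, ε/D = 4.25×10^-4, f = 0.01736, h_2 = f(L/D)V²/2g = 1.477 m
Series → Q common, losses add: H = Σh = 5.008 m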